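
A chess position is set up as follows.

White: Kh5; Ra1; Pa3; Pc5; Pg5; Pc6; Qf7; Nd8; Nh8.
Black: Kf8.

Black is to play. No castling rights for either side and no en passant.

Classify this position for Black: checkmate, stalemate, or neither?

Black to move; black king on f8.
In check: yes, from the white queen on f7.
King squares — e7: attacked by Qf7; f7: attacked by Nd8; g7: attacked by Qf7; e8: attacked by Qf7; g8: attacked by Qf7.
Legal moves for Black: none.
In check with no legal moves → checkmate.

checkmate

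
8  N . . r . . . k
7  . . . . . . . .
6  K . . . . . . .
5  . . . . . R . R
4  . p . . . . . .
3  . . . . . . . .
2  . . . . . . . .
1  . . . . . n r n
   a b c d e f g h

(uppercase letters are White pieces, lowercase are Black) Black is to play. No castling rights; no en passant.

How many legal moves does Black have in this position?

Black to move; king on h8.
In check: yes, from the white rook on h5.
Legal moves: Kg8, Kg7.
Count: 2.

2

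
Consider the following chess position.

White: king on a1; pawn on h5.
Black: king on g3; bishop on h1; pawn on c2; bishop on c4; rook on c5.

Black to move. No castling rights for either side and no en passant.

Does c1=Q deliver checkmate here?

yes

After c1=Q: white king on a1; in check: yes, from the black queen on c1.
King squares — b1: attacked by Qc1; a2: attacked by Bc4; b2: attacked by Qc1.
White has no legal moves → checkmate.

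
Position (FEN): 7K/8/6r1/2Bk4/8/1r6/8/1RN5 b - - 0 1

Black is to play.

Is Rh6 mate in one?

no

After Rh6: white king on h8; in check: yes, from the black rook on h6.
White has 2 legal replies: Kg8, Kg7.
In check but a legal move exists → not checkmate.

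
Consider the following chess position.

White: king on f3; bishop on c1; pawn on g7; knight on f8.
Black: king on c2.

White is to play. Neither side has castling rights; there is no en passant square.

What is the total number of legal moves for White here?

White to move; king on f3.
In check: no.
Legal moves: Nh7, Nd7, Ng6, Ne6, Kg4, Kf4, Ke4, Kg3, Ke3, Kg2, Kf2, Ke2, Bh6, Bg5, Bf4, Be3, Ba3, Bd2, Bb2, g8=Q, g8=R, g8=B, g8=N.
Count: 23.

23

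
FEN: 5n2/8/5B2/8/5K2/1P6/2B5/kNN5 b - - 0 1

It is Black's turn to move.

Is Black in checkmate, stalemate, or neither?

checkmate

Black to move; black king on a1.
In check: yes, from the white bishop on f6.
King squares — b1: attacked by Bc2; a2: attacked by Nc1; b2: attacked by Bf6.
Legal moves for Black: none.
In check with no legal moves → checkmate.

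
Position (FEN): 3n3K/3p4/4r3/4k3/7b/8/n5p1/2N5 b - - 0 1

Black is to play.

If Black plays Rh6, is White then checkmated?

no

After Rh6: white king on h8; in check: yes, from the black rook on h6.
White has 2 legal replies: Kg8, Kg7.
In check but a legal move exists → not checkmate.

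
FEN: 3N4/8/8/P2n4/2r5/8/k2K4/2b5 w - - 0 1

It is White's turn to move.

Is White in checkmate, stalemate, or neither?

White to move; white king on d2.
In check: yes, from the black bishop on c1.
King squares — c1: attacked by Rc4; d1: available; e1: available; c2: attacked by Rc4; e2: available; c3: attacked by Rc4; d3: available; e3: attacked by Bc1.
Legal moves for White: Kd3, Ke2, Ke1, Kd1.
White is in check but has 4 legal moves → neither.

neither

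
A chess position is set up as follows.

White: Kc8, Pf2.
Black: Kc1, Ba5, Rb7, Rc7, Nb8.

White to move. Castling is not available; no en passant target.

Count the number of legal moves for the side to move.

1

White to move; king on c8.
In check: yes, from the black rook on c7.
Legal moves: Kd8.
Count: 1.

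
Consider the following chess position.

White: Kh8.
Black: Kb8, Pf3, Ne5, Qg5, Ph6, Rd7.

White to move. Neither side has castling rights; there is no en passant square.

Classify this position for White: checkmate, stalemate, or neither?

stalemate

White to move; white king on h8.
In check: no.
King squares — g7: attacked by Qg5; h7: attacked by Rd7; g8: attacked by Qg5.
Legal moves for White: none.
Not in check and no legal moves → stalemate.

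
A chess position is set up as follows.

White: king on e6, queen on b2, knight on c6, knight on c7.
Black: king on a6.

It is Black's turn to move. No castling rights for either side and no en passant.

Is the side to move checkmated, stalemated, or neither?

checkmate

Black to move; black king on a6.
In check: yes, from the white knight on c7.
King squares — a5: attacked by Nc6; b5: attacked by Qb2; b6: attacked by Qb2; a7: attacked by Nc6; b7: attacked by Qb2.
Legal moves for Black: none.
In check with no legal moves → checkmate.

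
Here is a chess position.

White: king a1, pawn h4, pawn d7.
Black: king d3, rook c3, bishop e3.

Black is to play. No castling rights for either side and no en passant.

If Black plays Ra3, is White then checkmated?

no

After Ra3: white king on a1; in check: yes, from the black rook on a3.
White has 2 legal replies: Kb2, Kb1.
In check but a legal move exists → not checkmate.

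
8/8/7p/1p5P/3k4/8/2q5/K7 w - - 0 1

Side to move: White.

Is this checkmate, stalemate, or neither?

stalemate

White to move; white king on a1.
In check: no.
King squares — b1: attacked by Qc2; a2: attacked by Qc2; b2: attacked by Qc2.
Legal moves for White: none.
Not in check and no legal moves → stalemate.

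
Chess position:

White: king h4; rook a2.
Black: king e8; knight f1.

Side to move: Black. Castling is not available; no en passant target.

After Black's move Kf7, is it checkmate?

no

After Kf7: white king on h4; in check: no.
White is not in check, so this cannot be checkmate.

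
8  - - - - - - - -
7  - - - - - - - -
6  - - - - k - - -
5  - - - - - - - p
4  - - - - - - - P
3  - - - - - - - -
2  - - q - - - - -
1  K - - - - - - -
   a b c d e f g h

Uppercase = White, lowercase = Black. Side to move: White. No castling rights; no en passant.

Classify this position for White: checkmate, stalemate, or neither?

White to move; white king on a1.
In check: no.
King squares — b1: attacked by Qc2; a2: attacked by Qc2; b2: attacked by Qc2.
Legal moves for White: none.
Not in check and no legal moves → stalemate.

stalemate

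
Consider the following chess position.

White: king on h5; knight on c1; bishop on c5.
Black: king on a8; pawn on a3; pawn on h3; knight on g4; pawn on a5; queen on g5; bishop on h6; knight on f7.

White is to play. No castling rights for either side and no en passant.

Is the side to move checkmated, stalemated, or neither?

checkmate

White to move; white king on h5.
In check: yes, from the black queen on g5.
King squares — g4: attacked by Qg5; h4: attacked by Qg5; g5: attacked by Bh6; g6: attacked by Qg5; h6: attacked by Ng4.
Legal moves for White: none.
In check with no legal moves → checkmate.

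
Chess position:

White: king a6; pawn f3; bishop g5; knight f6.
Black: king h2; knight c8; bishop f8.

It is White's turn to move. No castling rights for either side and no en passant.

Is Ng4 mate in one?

no

After Ng4: black king on h2; in check: yes, from the white knight on g4.
Black has 5 legal replies: Kh3, Kg3, Kg2, Kh1, Kg1.
In check but a legal move exists → not checkmate.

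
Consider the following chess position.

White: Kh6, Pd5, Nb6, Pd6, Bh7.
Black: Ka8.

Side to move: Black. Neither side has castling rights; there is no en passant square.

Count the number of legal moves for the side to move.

3

Black to move; king on a8.
In check: yes, from the white knight on b6.
Legal moves: Kb8, Kb7, Ka7.
Count: 3.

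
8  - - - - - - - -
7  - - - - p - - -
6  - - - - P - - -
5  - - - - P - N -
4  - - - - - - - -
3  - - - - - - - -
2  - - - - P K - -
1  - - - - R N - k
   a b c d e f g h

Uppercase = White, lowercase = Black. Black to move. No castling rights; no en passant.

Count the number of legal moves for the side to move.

0

Black to move; king on h1.
In check: no.
Legal moves: none.
Count: 0.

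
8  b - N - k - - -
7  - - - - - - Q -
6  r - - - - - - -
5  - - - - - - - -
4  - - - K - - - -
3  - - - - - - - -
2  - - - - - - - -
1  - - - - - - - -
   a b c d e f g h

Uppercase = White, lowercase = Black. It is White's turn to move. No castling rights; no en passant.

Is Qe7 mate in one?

yes

After Qe7: black king on e8; in check: yes, from the white queen on e7.
King squares — d7: attacked by Qe7; e7: attacked by Nc8; f7: attacked by Qe7; d8: attacked by Qe7; f8: attacked by Qe7.
Black has no legal moves → checkmate.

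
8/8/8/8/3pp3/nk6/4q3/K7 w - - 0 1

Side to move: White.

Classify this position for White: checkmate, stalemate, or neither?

stalemate

White to move; white king on a1.
In check: no.
King squares — b1: attacked by Na3; a2: attacked by Qe2; b2: attacked by Qe2.
Legal moves for White: none.
Not in check and no legal moves → stalemate.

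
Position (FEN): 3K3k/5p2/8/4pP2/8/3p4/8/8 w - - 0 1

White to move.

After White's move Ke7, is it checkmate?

no

After Ke7: black king on h8; in check: no.
Black is not in check, so this cannot be checkmate.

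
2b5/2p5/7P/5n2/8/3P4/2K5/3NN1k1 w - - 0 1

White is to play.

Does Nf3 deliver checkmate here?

After Nf3: black king on g1; in check: yes, from the white knight on f3.
Black has 3 legal replies: Kg2, Kh1, Kf1.
In check but a legal move exists → not checkmate.

no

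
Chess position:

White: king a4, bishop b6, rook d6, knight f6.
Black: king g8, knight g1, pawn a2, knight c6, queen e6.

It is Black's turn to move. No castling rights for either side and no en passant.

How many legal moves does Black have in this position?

Black to move; king on g8.
In check: yes, from the white knight on f6.
Legal moves: Kh8, Kf8, Kg7, Kf7, Qxf6.
Count: 5.

5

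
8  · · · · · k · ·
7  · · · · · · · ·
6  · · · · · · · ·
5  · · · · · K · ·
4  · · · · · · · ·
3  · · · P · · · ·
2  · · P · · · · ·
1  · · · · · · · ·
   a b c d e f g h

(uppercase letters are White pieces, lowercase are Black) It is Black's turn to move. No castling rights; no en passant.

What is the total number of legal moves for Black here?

Black to move; king on f8.
In check: no.
Legal moves: Kg8, Ke8, Kg7, Kf7, Ke7.
Count: 5.

5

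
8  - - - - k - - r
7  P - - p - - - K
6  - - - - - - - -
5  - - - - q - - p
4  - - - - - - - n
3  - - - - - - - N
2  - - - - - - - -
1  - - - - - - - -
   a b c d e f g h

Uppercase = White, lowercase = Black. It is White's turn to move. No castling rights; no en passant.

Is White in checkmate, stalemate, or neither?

White to move; white king on h7.
In check: yes, from the black rook on h8.
King squares — g6: attacked by Nh4; h6: attacked by Rh8; g7: attacked by Qe5; g8: attacked by Rh8; h8: attacked by Qe5.
Legal moves for White: none.
In check with no legal moves → checkmate.

checkmate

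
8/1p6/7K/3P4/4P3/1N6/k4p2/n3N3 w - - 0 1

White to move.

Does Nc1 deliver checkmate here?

After Nc1: black king on a2; in check: yes, from the white knight on c1.
Black has 3 legal replies: Ka3, Kb2, Kb1.
In check but a legal move exists → not checkmate.

no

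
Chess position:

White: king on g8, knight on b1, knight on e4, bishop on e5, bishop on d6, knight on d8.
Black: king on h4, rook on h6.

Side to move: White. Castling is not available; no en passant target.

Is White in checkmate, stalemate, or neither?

neither

White to move; white king on g8.
In check: no.
Legal moves for White include: Kf8, Kg7, Kf7, Nf7, Nb7, Ne6, Nc6, Bf8, Bb8, Be7+, Bc7, Bc5, Bb4, Ba3, Bh8, Bg7, Bf6+, Bf4, ... (list truncated; more exist).
White has legal moves and is not in check → neither.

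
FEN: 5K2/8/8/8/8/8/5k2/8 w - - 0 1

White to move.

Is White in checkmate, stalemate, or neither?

White to move; white king on f8.
In check: no.
Legal moves for White: Kg8, Ke8, Kg7, Kf7, Ke7.
White has 5 legal moves and is not in check → neither.

neither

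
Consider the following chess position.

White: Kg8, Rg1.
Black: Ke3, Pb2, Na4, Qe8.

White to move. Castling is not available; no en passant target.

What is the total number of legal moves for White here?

2

White to move; king on g8.
In check: yes, from the black queen on e8.
Legal moves: Kh7, Kg7.
Count: 2.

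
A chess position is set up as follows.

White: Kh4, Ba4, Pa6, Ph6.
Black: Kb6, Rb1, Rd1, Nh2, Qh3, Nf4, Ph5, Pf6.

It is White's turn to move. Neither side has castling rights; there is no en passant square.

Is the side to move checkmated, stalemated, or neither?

checkmate

White to move; white king on h4.
In check: yes, from the black queen on h3.
King squares — g3: attacked by Qh3; h3: attacked by Nf4; g4: attacked by Nh2; g5: attacked by Pf6; h5: attacked by Qh3.
Legal moves for White: none.
In check with no legal moves → checkmate.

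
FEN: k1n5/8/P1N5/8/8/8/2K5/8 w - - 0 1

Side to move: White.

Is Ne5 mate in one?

After Ne5: black king on a8; in check: no.
Black is not in check, so this cannot be checkmate.

no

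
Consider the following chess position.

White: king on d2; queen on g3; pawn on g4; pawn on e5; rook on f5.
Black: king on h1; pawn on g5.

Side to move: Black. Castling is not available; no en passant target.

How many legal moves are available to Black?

0

Black to move; king on h1.
In check: no.
Legal moves: none.
Count: 0.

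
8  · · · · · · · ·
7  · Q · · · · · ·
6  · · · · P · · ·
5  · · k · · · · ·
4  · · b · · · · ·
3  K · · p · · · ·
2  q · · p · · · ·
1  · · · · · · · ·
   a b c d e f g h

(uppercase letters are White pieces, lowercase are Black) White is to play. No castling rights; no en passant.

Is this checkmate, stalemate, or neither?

checkmate

White to move; white king on a3.
In check: yes, from the black queen on a2.
King squares — a2: attacked by Bc4; b2: attacked by Qa2; b3: attacked by Qa2; a4: attacked by Qa2; b4: attacked by Kc5.
Legal moves for White: none.
In check with no legal moves → checkmate.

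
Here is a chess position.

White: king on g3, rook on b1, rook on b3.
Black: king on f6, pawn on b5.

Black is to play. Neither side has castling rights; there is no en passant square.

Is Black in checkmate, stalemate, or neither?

Black to move; black king on f6.
In check: no.
Legal moves for Black: Kg7, Kf7, Ke7, Kg6, Ke6, Kg5, Kf5, Ke5, b4.
Black has 9 legal moves and is not in check → neither.

neither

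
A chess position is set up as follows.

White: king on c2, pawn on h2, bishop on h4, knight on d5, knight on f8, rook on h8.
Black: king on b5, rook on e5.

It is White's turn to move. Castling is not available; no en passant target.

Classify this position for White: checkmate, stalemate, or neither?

neither

White to move; white king on c2.
In check: no.
Legal moves for White include: Rg8, Rh7, Rh6, Rh5, Nh7, Nd7, Ng6, Ne6, Ne7, Nc7+, Nf6, Nb6, Nf4, Nb4, Ne3, Nc3+, Bd8, Be7, ... (list truncated; more exist).
White has legal moves and is not in check → neither.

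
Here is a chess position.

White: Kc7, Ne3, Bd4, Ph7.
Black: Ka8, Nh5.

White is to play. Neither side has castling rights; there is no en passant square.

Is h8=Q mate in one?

After h8=Q: black king on a8; in check: yes, from the white queen on h8.
King squares — a7: attacked by Bd4; b7: attacked by Kc7; b8: attacked by Kc7.
Black has no legal moves → checkmate.

yes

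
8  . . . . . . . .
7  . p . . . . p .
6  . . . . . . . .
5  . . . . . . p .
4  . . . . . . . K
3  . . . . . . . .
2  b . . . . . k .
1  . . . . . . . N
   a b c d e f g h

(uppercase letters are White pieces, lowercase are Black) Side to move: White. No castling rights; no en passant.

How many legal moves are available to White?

3

White to move; king on h4.
In check: yes, from the black pawn on g5.
Legal moves: Kh5, Kxg5, Kg4.
Count: 3.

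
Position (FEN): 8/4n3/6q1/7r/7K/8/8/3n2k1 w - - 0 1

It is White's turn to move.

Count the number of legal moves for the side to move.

0

White to move; king on h4.
In check: yes, from the black rook on h5.
Legal moves: none.
Count: 0.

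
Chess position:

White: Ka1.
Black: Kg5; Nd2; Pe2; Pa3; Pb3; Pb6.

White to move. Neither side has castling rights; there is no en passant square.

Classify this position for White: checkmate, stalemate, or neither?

stalemate

White to move; white king on a1.
In check: no.
King squares — b1: attacked by Nd2; a2: attacked by Pb3; b2: attacked by Pa3.
Legal moves for White: none.
Not in check and no legal moves → stalemate.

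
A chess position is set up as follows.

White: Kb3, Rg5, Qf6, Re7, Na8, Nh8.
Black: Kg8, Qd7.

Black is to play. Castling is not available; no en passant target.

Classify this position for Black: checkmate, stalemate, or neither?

checkmate

Black to move; black king on g8.
In check: yes, from the white rook on g5.
King squares — f7: attacked by Qf6; g7: attacked by Rg5; h7: attacked by Re7; f8: attacked by Qf6; h8: attacked by Qf6.
Legal moves for Black: none.
In check with no legal moves → checkmate.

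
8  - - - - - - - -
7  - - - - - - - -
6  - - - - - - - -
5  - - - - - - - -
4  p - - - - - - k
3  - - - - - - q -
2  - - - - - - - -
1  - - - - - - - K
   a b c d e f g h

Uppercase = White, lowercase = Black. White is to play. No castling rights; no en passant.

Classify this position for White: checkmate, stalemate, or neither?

White to move; white king on h1.
In check: no.
King squares — g1: attacked by Qg3; g2: attacked by Qg3; h2: attacked by Qg3.
Legal moves for White: none.
Not in check and no legal moves → stalemate.

stalemate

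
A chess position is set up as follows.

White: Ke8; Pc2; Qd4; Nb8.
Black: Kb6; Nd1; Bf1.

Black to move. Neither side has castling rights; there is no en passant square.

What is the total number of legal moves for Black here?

4

Black to move; king on b6.
In check: yes, from the white queen on d4.
Legal moves: Kc7, Kb7, Kb5, Ka5.
Count: 4.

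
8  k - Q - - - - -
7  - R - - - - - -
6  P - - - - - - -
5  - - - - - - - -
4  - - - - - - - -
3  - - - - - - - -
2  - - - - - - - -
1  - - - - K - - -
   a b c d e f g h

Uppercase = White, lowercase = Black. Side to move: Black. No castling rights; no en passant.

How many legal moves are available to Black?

Black to move; king on a8.
In check: yes, from the white queen on c8.
Legal moves: none.
Count: 0.

0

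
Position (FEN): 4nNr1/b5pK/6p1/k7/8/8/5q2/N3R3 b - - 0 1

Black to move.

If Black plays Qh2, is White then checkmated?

no

After Qh2: white king on h7; in check: yes, from the black queen on h2.
White has 2 legal replies: Kxg8, Kxg6.
In check but a legal move exists → not checkmate.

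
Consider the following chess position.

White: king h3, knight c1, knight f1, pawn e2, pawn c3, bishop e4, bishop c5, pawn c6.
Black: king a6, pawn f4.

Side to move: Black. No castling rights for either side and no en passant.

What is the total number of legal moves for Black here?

Black to move; king on a6.
In check: no.
Legal moves: Kb5, Ka5, f3.
Count: 3.

3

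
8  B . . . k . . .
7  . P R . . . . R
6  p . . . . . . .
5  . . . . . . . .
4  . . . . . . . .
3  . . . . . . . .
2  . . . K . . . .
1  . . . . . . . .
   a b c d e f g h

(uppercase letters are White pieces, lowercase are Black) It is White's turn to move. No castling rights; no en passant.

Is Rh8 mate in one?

yes

After Rh8: black king on e8; in check: yes, from the white rook on h8.
King squares — d7: attacked by Rc7; e7: attacked by Rc7; f7: attacked by Rc7; d8: attacked by Rh8; f8: attacked by Rh8.
Black has no legal moves → checkmate.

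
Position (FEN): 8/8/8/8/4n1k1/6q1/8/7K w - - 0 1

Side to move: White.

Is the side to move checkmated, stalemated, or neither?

White to move; white king on h1.
In check: no.
King squares — g1: attacked by Qg3; g2: attacked by Qg3; h2: attacked by Qg3.
Legal moves for White: none.
Not in check and no legal moves → stalemate.

stalemate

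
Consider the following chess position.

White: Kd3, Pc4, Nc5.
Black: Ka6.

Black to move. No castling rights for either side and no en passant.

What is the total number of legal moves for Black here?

Black to move; king on a6.
In check: yes, from the white knight on c5.
Legal moves: Ka7, Kb6, Ka5.
Count: 3.

3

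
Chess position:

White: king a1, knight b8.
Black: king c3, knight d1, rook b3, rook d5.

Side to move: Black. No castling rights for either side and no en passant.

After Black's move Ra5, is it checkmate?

yes

After Ra5: white king on a1; in check: yes, from the black rook on a5.
King squares — b1: attacked by Rb3; a2: attacked by Ra5; b2: attacked by Nd1.
White has no legal moves → checkmate.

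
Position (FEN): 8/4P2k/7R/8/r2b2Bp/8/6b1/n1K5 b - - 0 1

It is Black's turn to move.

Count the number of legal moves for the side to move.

Black to move; king on h7.
In check: yes, from the white rook on h6.
Legal moves: Kg8, Kg7, Kxh6.
Count: 3.

3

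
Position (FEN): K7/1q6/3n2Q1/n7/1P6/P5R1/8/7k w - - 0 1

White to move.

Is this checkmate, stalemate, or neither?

checkmate

White to move; white king on a8.
In check: yes, from the black queen on b7.
King squares — a7: attacked by Qb7; b7: attacked by Na5; b8: attacked by Qb7.
Legal moves for White: none.
In check with no legal moves → checkmate.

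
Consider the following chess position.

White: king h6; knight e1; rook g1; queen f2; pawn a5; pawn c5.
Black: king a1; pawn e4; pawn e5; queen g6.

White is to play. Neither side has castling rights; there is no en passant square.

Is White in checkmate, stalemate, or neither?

White to move; white king on h6.
In check: yes, from the black queen on g6.
Legal moves for White: Kxg6, Rxg6.
White is in check but has 2 legal moves → neither.

neither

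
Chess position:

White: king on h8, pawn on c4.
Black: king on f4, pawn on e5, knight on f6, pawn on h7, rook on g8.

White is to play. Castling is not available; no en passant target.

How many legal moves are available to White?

White to move; king on h8.
In check: yes, from the black rook on g8.
Legal moves: none.
Count: 0.

0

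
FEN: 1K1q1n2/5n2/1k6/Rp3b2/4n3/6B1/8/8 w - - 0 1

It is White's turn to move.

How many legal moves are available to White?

0

White to move; king on b8.
In check: yes, from the black queen on d8.
Legal moves: none.
Count: 0.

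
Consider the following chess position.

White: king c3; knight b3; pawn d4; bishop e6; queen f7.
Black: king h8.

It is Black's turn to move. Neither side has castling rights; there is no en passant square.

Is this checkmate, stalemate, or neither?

Black to move; black king on h8.
In check: no.
King squares — g7: attacked by Qf7; h7: attacked by Qf7; g8: attacked by Qf7.
Legal moves for Black: none.
Not in check and no legal moves → stalemate.

stalemate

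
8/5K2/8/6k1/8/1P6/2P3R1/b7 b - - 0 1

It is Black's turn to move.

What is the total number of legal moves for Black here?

5

Black to move; king on g5.
In check: yes, from the white rook on g2.
Legal moves: Kh6, Kh5, Kf5, Kh4, Kf4.
Count: 5.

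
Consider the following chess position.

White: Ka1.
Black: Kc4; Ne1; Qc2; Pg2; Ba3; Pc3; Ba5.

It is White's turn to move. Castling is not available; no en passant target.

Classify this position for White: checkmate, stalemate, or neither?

stalemate

White to move; white king on a1.
In check: no.
King squares — b1: attacked by Qc2; a2: attacked by Qc2; b2: attacked by Qc2.
Legal moves for White: none.
Not in check and no legal moves → stalemate.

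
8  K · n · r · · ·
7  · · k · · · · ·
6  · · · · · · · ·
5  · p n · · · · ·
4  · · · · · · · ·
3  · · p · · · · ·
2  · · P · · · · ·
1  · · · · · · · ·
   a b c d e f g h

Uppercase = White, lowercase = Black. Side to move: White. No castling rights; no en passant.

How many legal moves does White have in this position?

White to move; king on a8.
In check: no.
Legal moves: none.
Count: 0.

0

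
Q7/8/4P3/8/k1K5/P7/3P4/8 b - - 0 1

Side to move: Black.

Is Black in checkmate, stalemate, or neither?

checkmate

Black to move; black king on a4.
In check: yes, from the white queen on a8.
King squares — a3: attacked by Qa8; b3: attacked by Kc4; b4: attacked by Pa3; a5: attacked by Qa8; b5: attacked by Kc4.
Legal moves for Black: none.
In check with no legal moves → checkmate.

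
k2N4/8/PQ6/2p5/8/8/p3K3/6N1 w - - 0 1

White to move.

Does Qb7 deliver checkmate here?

After Qb7: black king on a8; in check: yes, from the white queen on b7.
King squares — a7: attacked by Qb7; b7: attacked by Pa6; b8: attacked by Qb7.
Black has no legal moves → checkmate.

yes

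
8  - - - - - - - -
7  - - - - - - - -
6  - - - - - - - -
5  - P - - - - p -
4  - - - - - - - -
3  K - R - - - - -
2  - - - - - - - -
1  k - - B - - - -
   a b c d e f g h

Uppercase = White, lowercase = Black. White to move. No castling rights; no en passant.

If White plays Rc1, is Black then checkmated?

After Rc1: black king on a1; in check: yes, from the white rook on c1.
King squares — b1: attacked by Rc1; a2: attacked by Ka3; b2: attacked by Ka3.
Black has no legal moves → checkmate.

yes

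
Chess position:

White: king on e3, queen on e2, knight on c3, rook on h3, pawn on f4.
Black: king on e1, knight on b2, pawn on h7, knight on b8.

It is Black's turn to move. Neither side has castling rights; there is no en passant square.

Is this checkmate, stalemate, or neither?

checkmate

Black to move; black king on e1.
In check: yes, from the white queen on e2.
King squares — d1: attacked by Qe2; f1: attacked by Qe2; d2: attacked by Qe2; e2: attacked by Nc3; f2: attacked by Qe2.
Legal moves for Black: none.
In check with no legal moves → checkmate.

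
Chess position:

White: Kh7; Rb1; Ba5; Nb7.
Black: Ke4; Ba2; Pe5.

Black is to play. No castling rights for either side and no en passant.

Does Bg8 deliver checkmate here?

After Bg8: white king on h7; in check: yes, from the black bishop on g8.
White has 5 legal replies: Kh8, Kxg8, Kg7, Kh6, Kg6.
In check but a legal move exists → not checkmate.

no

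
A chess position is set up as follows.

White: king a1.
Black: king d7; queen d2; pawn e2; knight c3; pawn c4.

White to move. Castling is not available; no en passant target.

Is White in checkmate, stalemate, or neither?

White to move; white king on a1.
In check: no.
King squares — b1: attacked by Nc3; a2: attacked by Qd2; b2: attacked by Qd2.
Legal moves for White: none.
Not in check and no legal moves → stalemate.

stalemate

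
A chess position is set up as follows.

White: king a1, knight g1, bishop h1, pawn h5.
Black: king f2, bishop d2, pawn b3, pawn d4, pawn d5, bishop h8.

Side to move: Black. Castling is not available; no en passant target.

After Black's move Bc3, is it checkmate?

After Bc3: white king on a1; in check: yes, from the black bishop on c3.
White has 1 legal reply: Kb1.
In check but a legal move exists → not checkmate.

no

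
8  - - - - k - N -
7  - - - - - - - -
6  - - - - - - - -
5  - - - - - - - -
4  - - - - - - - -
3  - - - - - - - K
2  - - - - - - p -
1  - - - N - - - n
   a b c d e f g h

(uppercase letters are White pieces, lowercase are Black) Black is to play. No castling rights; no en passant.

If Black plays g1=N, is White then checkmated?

no

After g1=N: white king on h3; in check: yes, from the black knight on g1.
White has 4 legal replies: Kh4, Kg4, Kh2, Kg2.
In check but a legal move exists → not checkmate.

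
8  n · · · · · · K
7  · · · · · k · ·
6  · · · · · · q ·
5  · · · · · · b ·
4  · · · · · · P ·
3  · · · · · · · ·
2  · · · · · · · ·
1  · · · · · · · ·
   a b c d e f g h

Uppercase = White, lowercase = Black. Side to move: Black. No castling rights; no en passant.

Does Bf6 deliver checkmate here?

After Bf6: white king on h8; in check: yes, from the black bishop on f6.
King squares — g7: attacked by Bf6; h7: attacked by Qg6; g8: attacked by Qg6.
White has no legal moves → checkmate.

yes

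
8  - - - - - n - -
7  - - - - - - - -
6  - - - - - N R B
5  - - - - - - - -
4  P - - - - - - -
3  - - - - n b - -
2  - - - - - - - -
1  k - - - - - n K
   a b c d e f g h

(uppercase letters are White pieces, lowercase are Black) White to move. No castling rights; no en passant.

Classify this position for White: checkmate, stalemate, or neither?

neither

White to move; white king on h1.
In check: yes, from the black bishop on f3.
Legal moves for White: Kh2, Kxg1, Rg2.
White is in check but has 3 legal moves → neither.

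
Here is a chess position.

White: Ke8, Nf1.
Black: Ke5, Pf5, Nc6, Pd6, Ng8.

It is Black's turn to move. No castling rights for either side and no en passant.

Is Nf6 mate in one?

no

After Nf6: white king on e8; in check: yes, from the black knight on f6.
White has 2 legal replies: Kf8, Kf7.
In check but a legal move exists → not checkmate.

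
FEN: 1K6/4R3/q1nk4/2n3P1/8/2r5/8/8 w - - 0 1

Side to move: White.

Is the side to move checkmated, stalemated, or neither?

White to move; white king on b8.
In check: yes, from the black knight on c6.
King squares — a7: attacked by Qa6; b7: attacked by Nc5; c7: attacked by Kd6; a8: attacked by Qa6; c8: attacked by Qa6.
Legal moves for White: none.
In check with no legal moves → checkmate.

checkmate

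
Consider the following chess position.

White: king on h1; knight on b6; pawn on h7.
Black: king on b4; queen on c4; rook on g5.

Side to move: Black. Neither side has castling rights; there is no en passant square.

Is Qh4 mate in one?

After Qh4: white king on h1; in check: yes, from the black queen on h4.
King squares — g1: attacked by Rg5; g2: attacked by Rg5; h2: attacked by Qh4.
White has no legal moves → checkmate.

yes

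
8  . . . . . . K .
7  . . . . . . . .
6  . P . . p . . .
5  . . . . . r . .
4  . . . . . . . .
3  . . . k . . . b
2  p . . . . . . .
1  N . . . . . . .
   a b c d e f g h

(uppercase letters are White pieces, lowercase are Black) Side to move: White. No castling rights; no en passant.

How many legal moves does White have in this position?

White to move; king on g8.
In check: no.
Legal moves: Kh8, Kh7, Kg7, Nb3, Nc2, b7.
Count: 6.

6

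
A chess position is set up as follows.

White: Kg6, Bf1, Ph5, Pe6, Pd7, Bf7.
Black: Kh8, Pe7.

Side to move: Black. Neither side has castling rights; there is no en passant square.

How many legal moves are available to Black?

Black to move; king on h8.
In check: no.
Legal moves: none.
Count: 0.

0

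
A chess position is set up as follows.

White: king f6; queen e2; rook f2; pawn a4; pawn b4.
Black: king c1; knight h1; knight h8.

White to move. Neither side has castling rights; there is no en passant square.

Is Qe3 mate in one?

After Qe3: black king on c1; in check: yes, from the white queen on e3.
Black has 2 legal replies: Kd1, Kb1.
In check but a legal move exists → not checkmate.

no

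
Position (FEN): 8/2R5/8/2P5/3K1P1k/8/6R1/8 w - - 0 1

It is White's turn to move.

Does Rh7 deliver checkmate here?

yes

After Rh7: black king on h4; in check: yes, from the white rook on h7.
King squares — g3: attacked by Rg2; h3: attacked by Rh7; g4: attacked by Rg2; g5: attacked by Rg2; h5: attacked by Rh7.
Black has no legal moves → checkmate.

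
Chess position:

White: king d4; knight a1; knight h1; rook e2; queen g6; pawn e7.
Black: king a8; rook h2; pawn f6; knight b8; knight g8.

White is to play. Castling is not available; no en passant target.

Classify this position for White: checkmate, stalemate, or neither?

neither

White to move; white king on d4.
In check: no.
Legal moves for White include: Qxg8, Qe8, Qh7, Qg7, Qf7, Qh6, Qxf6, Qh5, Qg5, Qf5, Qg4, Qe4+, Qg3, Qd3, Qg2+, Qc2, Qg1, Qb1, ... (list truncated; more exist).
White has legal moves and is not in check → neither.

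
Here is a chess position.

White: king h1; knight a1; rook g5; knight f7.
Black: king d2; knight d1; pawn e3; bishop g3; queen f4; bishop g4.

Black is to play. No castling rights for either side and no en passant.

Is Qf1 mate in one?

After Qf1: white king on h1; in check: yes, from the black queen on f1.
King squares — g1: attacked by Qf1; g2: attacked by Qf1; h2: attacked by Bg3.
White has no legal moves → checkmate.

yes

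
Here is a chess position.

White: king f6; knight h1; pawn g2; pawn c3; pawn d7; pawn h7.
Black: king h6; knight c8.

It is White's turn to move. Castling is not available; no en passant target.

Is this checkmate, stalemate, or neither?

White to move; white king on f6.
In check: no.
Legal moves for White include: Kf7, Ke6, Kf5, Ke5, Ng3, Nf2, dxc8=Q, dxc8=R, dxc8=B, dxc8=N, h8=Q#, h8=R#, h8=B, h8=N, d8=Q, d8=R, d8=B, d8=N, ... (list truncated; more exist).
White has legal moves and is not in check → neither.

neither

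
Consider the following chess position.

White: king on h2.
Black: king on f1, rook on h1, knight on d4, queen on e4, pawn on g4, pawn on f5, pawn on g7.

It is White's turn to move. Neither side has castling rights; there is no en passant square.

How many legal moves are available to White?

1

White to move; king on h2.
In check: yes, from the black rook on h1.
Legal moves: Kg3.
Count: 1.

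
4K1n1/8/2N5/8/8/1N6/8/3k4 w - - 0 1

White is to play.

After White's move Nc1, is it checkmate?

no

After Nc1: black king on d1; in check: no.
Black is not in check, so this cannot be checkmate.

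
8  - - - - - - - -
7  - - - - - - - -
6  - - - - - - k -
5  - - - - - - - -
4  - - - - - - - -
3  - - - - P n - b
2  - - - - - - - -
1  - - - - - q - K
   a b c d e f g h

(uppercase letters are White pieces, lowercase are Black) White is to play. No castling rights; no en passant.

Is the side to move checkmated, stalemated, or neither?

checkmate

White to move; white king on h1.
In check: yes, from the black queen on f1.
King squares — g1: attacked by Qf1; g2: attacked by Qf1; h2: attacked by Nf3.
Legal moves for White: none.
In check with no legal moves → checkmate.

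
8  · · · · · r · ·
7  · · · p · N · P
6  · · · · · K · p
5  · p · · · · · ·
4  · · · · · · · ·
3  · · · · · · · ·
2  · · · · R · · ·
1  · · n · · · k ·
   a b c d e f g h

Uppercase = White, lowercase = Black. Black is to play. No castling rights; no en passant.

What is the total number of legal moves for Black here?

18

Black to move; king on g1.
In check: no.
Legal moves: Rh8, Rg8, Re8, Rd8, Rc8, Rb8, Ra8, Rxf7+, Kh1, Kf1, Nd3, Nb3, Nxe2, Na2, d6, h5, b4, d5.
Count: 18.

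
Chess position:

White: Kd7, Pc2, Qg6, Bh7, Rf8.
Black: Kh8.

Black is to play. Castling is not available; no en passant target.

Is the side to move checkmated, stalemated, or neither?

Black to move; black king on h8.
In check: yes, from the white rook on f8.
King squares — g7: attacked by Qg6; h7: attacked by Qg6; g8: attacked by Qg6.
Legal moves for Black: none.
In check with no legal moves → checkmate.

checkmate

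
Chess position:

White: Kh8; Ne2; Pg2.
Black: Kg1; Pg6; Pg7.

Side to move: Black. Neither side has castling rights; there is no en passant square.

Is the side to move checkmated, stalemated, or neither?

Black to move; black king on g1.
In check: yes, from the white knight on e2.
Legal moves for Black: Kh2, Kxg2, Kf2, Kh1, Kf1.
Black is in check but has 5 legal moves → neither.

neither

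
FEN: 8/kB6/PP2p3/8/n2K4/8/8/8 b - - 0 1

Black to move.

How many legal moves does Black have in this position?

3

Black to move; king on a7.
In check: yes, from the white pawn on b6.
Legal moves: Kb8, Kxb6, Nxb6.
Count: 3.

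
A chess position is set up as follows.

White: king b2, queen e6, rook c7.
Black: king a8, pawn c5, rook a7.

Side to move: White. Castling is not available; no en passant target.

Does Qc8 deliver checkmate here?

After Qc8: black king on a8; in check: yes, from the white queen on c8.
King squares — a7: own rook; b7: attacked by Rc7; b8: attacked by Qc8.
Black has no legal moves → checkmate.

yes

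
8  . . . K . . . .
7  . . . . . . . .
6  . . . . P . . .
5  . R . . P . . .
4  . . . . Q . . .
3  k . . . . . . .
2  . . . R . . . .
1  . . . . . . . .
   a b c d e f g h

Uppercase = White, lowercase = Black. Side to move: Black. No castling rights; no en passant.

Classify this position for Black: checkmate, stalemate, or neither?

stalemate

Black to move; black king on a3.
In check: no.
King squares — a2: attacked by Rd2; b2: attacked by Rd2; b3: attacked by Rb5; a4: attacked by Qe4; b4: attacked by Qe4.
Legal moves for Black: none.
Not in check and no legal moves → stalemate.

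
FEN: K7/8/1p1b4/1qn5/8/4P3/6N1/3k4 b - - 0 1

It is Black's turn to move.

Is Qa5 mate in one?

After Qa5: white king on a8; in check: yes, from the black queen on a5.
King squares — a7: attacked by Qa5; b7: attacked by Nc5; b8: attacked by Bd6.
White has no legal moves → checkmate.

yes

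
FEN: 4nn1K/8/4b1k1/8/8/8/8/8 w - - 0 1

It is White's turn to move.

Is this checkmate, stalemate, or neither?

White to move; white king on h8.
In check: no.
King squares — g7: attacked by Kg6; h7: attacked by Kg6; g8: attacked by Be6.
Legal moves for White: none.
Not in check and no legal moves → stalemate.

stalemate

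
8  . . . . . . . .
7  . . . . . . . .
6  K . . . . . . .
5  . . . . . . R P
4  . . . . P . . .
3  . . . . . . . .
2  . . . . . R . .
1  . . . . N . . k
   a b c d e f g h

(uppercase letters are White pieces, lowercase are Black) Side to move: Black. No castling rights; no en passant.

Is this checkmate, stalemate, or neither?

stalemate

Black to move; black king on h1.
In check: no.
King squares — g1: attacked by Rg5; g2: attacked by Ne1; h2: attacked by Rf2.
Legal moves for Black: none.
Not in check and no legal moves → stalemate.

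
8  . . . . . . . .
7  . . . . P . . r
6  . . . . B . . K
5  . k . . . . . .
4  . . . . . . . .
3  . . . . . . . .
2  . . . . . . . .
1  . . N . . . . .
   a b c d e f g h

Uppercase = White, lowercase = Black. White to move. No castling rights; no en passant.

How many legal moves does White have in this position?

3

White to move; king on h6.
In check: yes, from the black rook on h7.
Legal moves: Kxh7, Kg6, Kg5.
Count: 3.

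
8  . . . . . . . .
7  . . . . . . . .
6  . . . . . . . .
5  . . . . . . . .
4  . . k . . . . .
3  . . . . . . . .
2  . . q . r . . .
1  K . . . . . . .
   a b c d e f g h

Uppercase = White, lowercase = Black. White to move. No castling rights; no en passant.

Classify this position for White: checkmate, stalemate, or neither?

White to move; white king on a1.
In check: no.
King squares — b1: attacked by Qc2; a2: attacked by Qc2; b2: attacked by Qc2.
Legal moves for White: none.
Not in check and no legal moves → stalemate.

stalemate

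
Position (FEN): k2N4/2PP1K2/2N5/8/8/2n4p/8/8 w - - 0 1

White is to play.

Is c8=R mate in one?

After c8=R: black king on a8; in check: yes, from the white rook on c8.
King squares — a7: attacked by Nc6; b7: attacked by Nd8; b8: attacked by Nc6.
Black has no legal moves → checkmate.

yes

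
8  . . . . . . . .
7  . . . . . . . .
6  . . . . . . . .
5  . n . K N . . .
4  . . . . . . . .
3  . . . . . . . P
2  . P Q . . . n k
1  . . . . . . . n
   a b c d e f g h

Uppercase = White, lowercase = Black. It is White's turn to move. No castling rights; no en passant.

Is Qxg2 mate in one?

After Qxg2: black king on h2; in check: yes, from the white queen on g2.
Black has 1 legal reply: Kxg2.
In check but a legal move exists → not checkmate.

no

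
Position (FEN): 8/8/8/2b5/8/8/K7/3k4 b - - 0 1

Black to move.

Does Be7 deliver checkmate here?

After Be7: white king on a2; in check: no.
White is not in check, so this cannot be checkmate.

no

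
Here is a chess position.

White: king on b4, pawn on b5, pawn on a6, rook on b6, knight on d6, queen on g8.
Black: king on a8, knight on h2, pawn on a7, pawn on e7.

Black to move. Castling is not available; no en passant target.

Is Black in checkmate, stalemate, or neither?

Black to move; black king on a8.
In check: yes, from the white queen on g8.
King squares — a7: own pawn; b7: attacked by Pa6; b8: attacked by Rb6.
Legal moves for Black: none.
In check with no legal moves → checkmate.

checkmate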